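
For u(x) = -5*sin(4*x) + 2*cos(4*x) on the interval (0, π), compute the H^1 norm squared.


||u||_{H^1(0,π)}^2 = 493*π/2

u'(x) = -8*sin(4*x) - 20*cos(4*x).
Expand u² and (u')² and integrate term by term on (0, π), using: for integers n ≥ 1, ∫_0^π sin²(nx) dx = ∫_0^π cos²(nx) dx = π/2; for n ≠ n', ∫_0^π sin(nx)sin(n'x) dx = ∫_0^π cos(nx)cos(n'x) dx = 0; and by product-to-sum, ∫_0^π sin(nx)cos(n'x) dx = ½∫_0^π [sin((n+n')x) + sin((n−n')x)] dx, which is 0 when n+n' is even and 2n/(n²−n'²) when n+n' is odd (it need not vanish on (0, π)).
  u² squared terms: (-5)²·∫sin(4x)² dx = 25·π/2 = 25*π/2;  (2)²·∫cos(4x)² dx = 4·π/2 = 2*π.
  u² cross terms: 2·(-5)·(2)·∫sin(4x)·cos(4x) dx = -20·(0) = 0.
  So ∫_0^π u² dx = 25*π/2 + 2*π + 0 = 29*π/2.
  (u')² squared terms: (-20)²·∫cos(4x)² dx = 400·π/2 = 200*π;  (-8)²·∫sin(4x)² dx = 64·π/2 = 32*π.
  (u')² cross terms: 2·(-20)·(-8)·∫cos(4x)·sin(4x) dx = 320·(0) = 0.
  So ∫_0^π (u')² dx = 200*π + 32*π + 0 = 232*π.
||u||_{H^1}^2 = (29*π/2) + (232*π) = 493*π/2.


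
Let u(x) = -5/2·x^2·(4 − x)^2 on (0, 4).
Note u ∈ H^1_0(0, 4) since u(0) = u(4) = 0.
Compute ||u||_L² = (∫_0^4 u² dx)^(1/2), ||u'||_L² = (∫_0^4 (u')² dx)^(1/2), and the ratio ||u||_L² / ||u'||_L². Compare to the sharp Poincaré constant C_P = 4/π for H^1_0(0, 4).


||u||_L² / ||u'||_L² = 2*sqrt(3)/3 < C_P = 4/π.

u(x) = -5/2·x^2·(4 − x)^2, so u'(x) = 10*x*(-x^2 + 6*x - 8).
u(x) = -5/2·x^2·(4 − x)^2 vanishes at x = 0 and x = 4, so u ∈ H^1_0(0, 4). Differentiate via the product rule and integrate the resulting polynomials term by term.
  ∫_0^4 u² dx = ∫_0^4 (25*x^8/4 - 100*x^7 + 600*x^6 - 1600*x^5 + 1600*x^4) dx. Term by term:
    ∫_0^4 25*x^8/4 dx = 1638400/9;  ∫_0^4 -100*x^7 dx = -819200;  ∫_0^4 600*x^6 dx = 9830400/7;
    ∫_0^4 -1600*x^5 dx = -3276800/3;  ∫_0^4 1600*x^4 dx = 327680.
  Sum: 1638400/9 − 819200 + 9830400/7 − 3276800/3 + 327680 = 163840/63.
  ∫_0^4 (u')² dx = ∫_0^4 (100*x^6 - 1200*x^5 + 5200*x^4 - 9600*x^3 + 6400*x^2) dx. Term by term:
    ∫_0^4 100*x^6 dx = 1638400/7;  ∫_0^4 -1200*x^5 dx = -819200;  ∫_0^4 5200*x^4 dx = 1064960;
    ∫_0^4 -9600*x^3 dx = -614400;  ∫_0^4 6400*x^2 dx = 409600/3.
  Sum: 1638400/7 − 819200 + 1064960 − 614400 + 409600/3 = 40960/21.
∫_0^4 u² dx = 163840/63, so ||u||_L² = 128*sqrt(70)/21.
∫_0^4 (u')² dx = 40960/21, so ||u'||_L² = 64*sqrt(210)/21.
Ratio ||u||_L² / ||u'||_L² = 2*sqrt(3)/3.
Sharp Poincaré constant on H^1_0(0, 4) is C_P = L/π = 4/π, achieved by sin(π/4·x).
A polynomial bump cannot attain the sharp Poincaré constant (only the first sine eigenfunction does), so the ratio is strictly less than C_P, consistent with ||u||_L² ≤ C_P ||u'||_L².


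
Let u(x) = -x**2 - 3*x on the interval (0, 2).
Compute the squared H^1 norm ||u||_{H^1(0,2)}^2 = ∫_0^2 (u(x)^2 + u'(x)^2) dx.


||u||_{H^1}^2 = 1606/15

The H^1 norm (squared) on an interval (0, L) is
  ||u||_{H^1}^2 = ∫_0^L u(x)^2 dx + ∫_0^L u'(x)^2 dx.
Compute u'(x) = -2*x - 3.
Then u(x)^2 = x**4 + 6*x**3 + 9*x**2 and u'(x)^2 = 4*x**2 + 12*x + 9.
Integrate each monomial from 0 to 2 using ∫_0^2 c·x^n dx = c·2^(n+1)/(n+1):
  ∫_0^2 u(x)^2 dx = ∫_0^2 (x^4 + 6*x^3 + 9*x^2) dx. Term by term:
    ∫_0^2 x^4 dx = 32/5;  ∫_0^2 6*x^3 dx = 24;  ∫_0^2 9*x^2 dx = 24.
  Sum: 32/5 + 24 + 24 = 272/5.
  ∫_0^2 u'(x)^2 dx = ∫_0^2 (4*x^2 + 12*x + 9) dx. Term by term:
    ∫_0^2 4*x^2 dx = 32/3;  ∫_0^2 12*x dx = 24;  ∫_0^2 9 dx = 18.
  Sum: 32/3 + 24 + 18 = 158/3.
Adding: ||u||_{H^1}^2 = 272/5 + 158/3 = 1606/15.


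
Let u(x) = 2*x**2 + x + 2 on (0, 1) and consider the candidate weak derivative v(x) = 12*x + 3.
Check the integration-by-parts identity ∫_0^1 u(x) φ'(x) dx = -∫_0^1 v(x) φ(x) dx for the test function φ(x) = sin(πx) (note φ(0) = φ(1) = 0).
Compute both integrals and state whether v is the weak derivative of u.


LHS = -6/π, RHS = -18/π. No, v is not the weak derivative of u.

u(x) = 2*x**2 + x + 2, classical derivative u'(x) = 4*x + 1.
φ(x) = sin(πx), so φ'(x) = π*cos(π*x).
Note φ(0) = φ(1) = 0, so the boundary term u·φ vanishes.
LHS = ∫_0^1 u(x) φ'(x) dx = ∫_0^1 (2*π*x^2*cos(π*x) + π*x*cos(π*x) + 2*π*cos(π*x)) dx. Term by term:
  ∫_0^1 2*π*cos(π*x) dx = 0;  ∫_0^1 π*x*cos(π*x) dx = -2/π;  ∫_0^1 2*π*x^2*cos(π*x) dx = -4/π.
Sum: 0 − 2/π − 4/π = -6/π.
So LHS = -6/π.
∫_0^1 v(x) φ(x) dx = ∫_0^1 (12*x*sin(π*x) + 3*sin(π*x)) dx. Term by term:
  ∫_0^1 3*sin(π*x) dx = 6/π;  ∫_0^1 12*x*sin(π*x) dx = 12/π.
Sum: 6/π + 12/π = 18/π.
So RHS = -∫_0^1 v(x) φ(x) dx = -18/π.
LHS − RHS = 12/π ≠ 0, so the identity fails.
(For a valid weak derivative the identity must hold for EVERY test function, in particular this one. The failure shows v is NOT the weak derivative of u.)
Correct weak derivative would be u'(x) = 4*x + 1.


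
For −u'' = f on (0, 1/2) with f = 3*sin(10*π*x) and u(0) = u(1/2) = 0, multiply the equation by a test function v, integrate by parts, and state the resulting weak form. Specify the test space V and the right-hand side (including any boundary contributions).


V = H^1_0(0, 1/2) (so v(0) = v(1/2) = 0); weak form: ∫_0^1/2 u'v' dx = ∫_0^1/2 (3*sin(10*π*x)) v dx for all v ∈ V.

Multiply both sides by a test function v and integrate from 0 to 1/2:
  ∫_0^1/2 −u''(x) v(x) dx = ∫_0^1/2 f(x) v(x) dx.
Integrate the LHS by parts once:
  ∫_0^1/2 −u'' v dx = −[u'(x) v(x)]_0^1/2 + ∫_0^1/2 u'(x) v'(x) dx.
Thus ∫_0^1/2 u'(x) v'(x) dx = ∫_0^1/2 f(x) v(x) dx + [u'(x) v(x)]_0^1/2.
Choose V so that boundary terms are either known or forced to vanish.
u is Dirichlet: u(0) = u(1/2) = 0. Let V = H^1_0(0, 1/2); then v(0) = v(1/2) = 0, and [u' v]_0^1/2 = 0.
Weak formulation: find u (satisfying any essential BC) such that ∫_0^1/2 u'(x) v'(x) dx = ∫_0^1/2 f v dx for all v ∈ V.
Substituting f(x) = 3*sin(10*π*x), the right-hand side is ∫_0^1/2 (3*sin(10*π*x)) v dx.


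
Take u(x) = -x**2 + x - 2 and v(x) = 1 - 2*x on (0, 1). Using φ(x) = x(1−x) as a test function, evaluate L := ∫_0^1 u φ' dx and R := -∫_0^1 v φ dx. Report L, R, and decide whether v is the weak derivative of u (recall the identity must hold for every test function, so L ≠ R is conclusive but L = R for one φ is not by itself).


LHS = 0, RHS = 0. Yes, v = u' weakly.

u(x) = -x**2 + x - 2, classical derivative u'(x) = 1 - 2*x.
φ(x) = x(1−x), so φ'(x) = 1 - 2*x.
Note φ(0) = φ(1) = 0, so the boundary term u·φ vanishes.
LHS = ∫_0^1 u(x) φ'(x) dx = ∫_0^1 (2*x^3 - 3*x^2 + 5*x - 2) dx. Term by term:
  ∫_0^1 2*x^3 dx = 1/2;  ∫_0^1 -3*x^2 dx = -1;  ∫_0^1 5*x dx = 5/2;
  ∫_0^1 -2 dx = -2.
Sum: 1/2 − 1 + 5/2 − 2 = 0.
So LHS = 0.
∫_0^1 v(x) φ(x) dx = ∫_0^1 (2*x^3 - 3*x^2 + x) dx. Term by term:
  ∫_0^1 2*x^3 dx = 1/2;  ∫_0^1 -3*x^2 dx = -1;  ∫_0^1 x dx = 1/2.
Sum: 1/2 − 1 + 1/2 = 0.
So RHS = -∫_0^1 v(x) φ(x) dx = 0.
LHS = RHS, so the identity holds for this test φ.
Moreover u is smooth here and v(x) = u'(x) = 1 - 2*x pointwise, so the identity holds for every test function. Hence v is the weak derivative of u.


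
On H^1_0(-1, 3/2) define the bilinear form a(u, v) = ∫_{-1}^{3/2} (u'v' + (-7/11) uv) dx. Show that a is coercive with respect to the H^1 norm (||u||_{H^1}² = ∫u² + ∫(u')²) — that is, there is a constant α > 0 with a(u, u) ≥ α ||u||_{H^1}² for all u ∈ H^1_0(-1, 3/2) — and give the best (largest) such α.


α = (-175 + 44*π^2)/(11*(25 + 4*π^2))

Coercivity of a(·,·) on H^1_0(-1, 3/2) means a(u, u) ≥ α ||u||_{H^1}² for every u ∈ H^1_0.
The interval has length L = 5/2, and Poincaré/coercivity depend only on L. Here a(u, u) = ∫(u')² + (-7/11)·∫u².
Here c = -7/11 < 0 with |c| < (π/L)² = 4*π^2/25, so coercivity still holds. The condition a(u,u) ≥ α||u||_{H^1}² reads (1−α)∫(u')² ≥ (α−c)∫u². Any admissible α is ≤ 1 (rapidly oscillating u have ∫u²/∫(u')² → 0), and α = 1 would force 0 ≥ (1−c)∫u², impossible since c < 1; so 1−α > 0. By the sharp Poincaré inequality on H^1_0 of an interval of length L, ∫(u')² ≥ (π/L)²∫u² with equality for the first sine mode sin(π(x−x₀)/L) (x₀ the left endpoint), so the inequality holds for all u iff (1−α)(π/L)² ≥ α − c, i.e. α ≤ ((π/L)² + c)/((π/L)² + 1) = (1 + c(L/π)²)/(1 + (L/π)²). (Direct route, valid since c ≤ 0: Poincaré gives c∫u² ≥ c(L/π)²∫(u')², so a(u,u) ≥ (1 + c(L/π)²)∫(u')², while ||u||_{H^1}² ≤ (1 + (L/π)²)∫(u')²; dividing yields the same α.) With (π/L)² = 4*π^2/25 and c = -7/11, the largest admissible constant is α = ((π/L)² + c)/((π/L)² + 1).
Simplifying, α = (-175 + 44*π^2)/(11*(25 + 4*π^2)).


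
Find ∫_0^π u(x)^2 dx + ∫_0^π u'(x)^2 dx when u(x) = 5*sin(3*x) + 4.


||u||_{H^1(0,π)}^2 = 80/3 + 141*π

u'(x) = 15*cos(3*x).
Expand u² and (u')² and integrate term by term on (0, π), using: for integers n ≥ 1, ∫_0^π sin²(nx) dx = ∫_0^π cos²(nx) dx = π/2; for n ≠ n', ∫_0^π sin(nx)sin(n'x) dx = ∫_0^π cos(nx)cos(n'x) dx = 0; and by product-to-sum, ∫_0^π sin(nx)cos(n'x) dx = ½∫_0^π [sin((n+n')x) + sin((n−n')x)] dx, which is 0 when n+n' is even and 2n/(n²−n'²) when n+n' is odd (it need not vanish on (0, π)). For the constant mode: ∫_0^π 1 dx = π, ∫_0^π cos(nx) dx = 0, ∫_0^π sin(nx) dx = (1−(−1)^n)/n.
  u² squared terms: (4)²·∫1 dx = 16·π = 16*π;  (5)²·∫sin(3x)² dx = 25·π/2 = 25*π/2.
  u² cross terms: 2·(4)·(5)·∫1·sin(3x) dx = 40·(2/3) = 80/3.
  So ∫_0^π u² dx = 16*π + 25*π/2 + 80/3 = 80/3 + 57*π/2.
  (u')² squared terms: (15)²·∫cos(3x)² dx = 225·π/2 = 225*π/2.
  So ∫_0^π (u')² dx = 225*π/2.
||u||_{H^1}^2 = (80/3 + 57*π/2) + (225*π/2) = 80/3 + 141*π.


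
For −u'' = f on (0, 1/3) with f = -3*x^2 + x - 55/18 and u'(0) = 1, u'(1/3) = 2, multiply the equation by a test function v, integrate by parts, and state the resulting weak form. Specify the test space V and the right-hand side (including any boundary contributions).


V = H^1(0, 1/3) (v unrestricted at boundary; u is determined up to an additive constant); weak form: ∫_0^1/3 u'v' dx = ∫_0^1/3 (-3*x^2 + x - 55/18) v dx + 2·v(1/3) − v(0) for all v ∈ V.

Multiply both sides by a test function v and integrate from 0 to 1/3:
  ∫_0^1/3 −u''(x) v(x) dx = ∫_0^1/3 f(x) v(x) dx.
Integrate the LHS by parts once:
  ∫_0^1/3 −u'' v dx = −[u'(x) v(x)]_0^1/3 + ∫_0^1/3 u'(x) v'(x) dx.
Thus ∫_0^1/3 u'(x) v'(x) dx = ∫_0^1/3 f(x) v(x) dx + [u'(x) v(x)]_0^1/3.
Choose V so that boundary terms are either known or forced to vanish.
u has inhomogeneous Neumann u'(0) = 1, u'(1/3) = 2. [u' v]_0^1/3 = (2)·v(1/3) − (1)·v(0) = 2·v(1/3) − v(0). Take V = H^1(0, 1/3); boundary term becomes part of RHS.
Weak formulation: find u (satisfying any essential BC) such that ∫_0^1/3 u'(x) v'(x) dx = ∫_0^1/3 f v dx + 2·v(1/3) − v(0) for all v ∈ V (Neumann data are natural BCs: they enter the RHS as boundary terms).
Substituting f(x) = -3*x^2 + x - 55/18, the right-hand side is ∫_0^1/3 (-3*x^2 + x - 55/18) v dx + 2·v(1/3) − v(0).
Compatibility check (pure Neumann): taking v ≡ 1 ∈ V gives 0 = ∫_0^1/3 f dx + (2) − (1), i.e. ∫_0^1/3 f dx must equal u'(0) − u'(1/3) = -1. Indeed ∫_0^1/3 (-3*x^2 + x - 55/18) dx = -1, so the data are compatible. The solution is then unique only up to an additive constant (fix it e.g. by requiring ∫_0^1/3 u dx = 0).


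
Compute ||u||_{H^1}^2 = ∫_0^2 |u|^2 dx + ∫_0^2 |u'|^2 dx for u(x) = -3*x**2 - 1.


||u||_{H^1}^2 = 858/5

The H^1 norm (squared) on an interval (0, L) is
  ||u||_{H^1}^2 = ∫_0^L u(x)^2 dx + ∫_0^L u'(x)^2 dx.
Compute u'(x) = -6*x.
Then u(x)^2 = 9*x**4 + 6*x**2 + 1 and u'(x)^2 = 36*x**2.
Integrate each monomial from 0 to 2 using ∫_0^2 c·x^n dx = c·2^(n+1)/(n+1):
  ∫_0^2 u(x)^2 dx = ∫_0^2 (9*x^4 + 6*x^2 + 1) dx. Term by term:
    ∫_0^2 9*x^4 dx = 288/5;  ∫_0^2 6*x^2 dx = 16;  ∫_0^2 1 dx = 2.
  Sum: 288/5 + 16 + 2 = 378/5.
  ∫_0^2 u'(x)^2 dx = ∫_0^2 (36*x^2) dx. Term by term:
    ∫_0^2 36*x^2 dx = 96.
Adding: ||u||_{H^1}^2 = 378/5 + 96 = 858/5.


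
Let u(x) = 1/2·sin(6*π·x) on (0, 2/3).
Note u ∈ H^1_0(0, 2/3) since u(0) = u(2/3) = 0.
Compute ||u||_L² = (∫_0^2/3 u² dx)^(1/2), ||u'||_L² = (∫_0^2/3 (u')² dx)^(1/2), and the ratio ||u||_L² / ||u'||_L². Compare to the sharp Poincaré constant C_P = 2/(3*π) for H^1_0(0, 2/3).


||u||_L² / ||u'||_L² = 1/(6*π) < C_P = 2/(3*π).

u(x) = 1/2·sin(6*π·x), so u'(x) = 3*π*cos(6*π*x).
Writing u(x) = A·sin(kπx/L) with A = 1/2 and k = 4, use ∫_0^L sin²(kπx/L) dx = L/2 and ∫_0^L cos²(kπx/L) dx = L/2.
u² = 1/4·sin²(6*π·x) and (u')² = 9*π^2·cos²(6*π·x), and each of sin², cos² integrates to L/2 = 1/3 over (0, 2/3).
∫_0^2/3 u² dx = 1/12, so ||u||_L² = sqrt(3)/6.
∫_0^2/3 (u')² dx = 3*π^2, so ||u'||_L² = sqrt(3)*π.
Ratio ||u||_L² / ||u'||_L² = 1/(6*π).
Sharp Poincaré constant on H^1_0(0, 2/3) is C_P = L/π = 2/(3*π), achieved by sin(3*π/2·x).
This is the k = 4 harmonic; the ratio L/(kπ) is strictly less than C_P = L/π, consistent with the sharp inequality ||u||_L² ≤ C_P ||u'||_L².


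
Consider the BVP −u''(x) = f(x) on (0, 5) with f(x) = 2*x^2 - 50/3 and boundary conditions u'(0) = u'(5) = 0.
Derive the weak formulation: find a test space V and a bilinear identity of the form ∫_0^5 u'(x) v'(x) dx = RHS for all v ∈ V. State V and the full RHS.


V = H^1(0, 5) (no boundary constraint on v; u is determined up to an additive constant); weak form: ∫_0^5 u'v' dx = ∫_0^5 (2*x^2 - 50/3) v dx for all v ∈ V.

Multiply both sides by a test function v and integrate from 0 to 5:
  ∫_0^5 −u''(x) v(x) dx = ∫_0^5 f(x) v(x) dx.
Integrate the LHS by parts once:
  ∫_0^5 −u'' v dx = −[u'(x) v(x)]_0^5 + ∫_0^5 u'(x) v'(x) dx.
Thus ∫_0^5 u'(x) v'(x) dx = ∫_0^5 f(x) v(x) dx + [u'(x) v(x)]_0^5.
Choose V so that boundary terms are either known or forced to vanish.
u has homogeneous Neumann: u'(0) = u'(5) = 0. So [u' v]_0^5 = 0·v(5) − 0·v(0) = 0 for any v; take V = H^1(0, 5).
Weak formulation: find u (satisfying any essential BC) such that ∫_0^5 u'(x) v'(x) dx = ∫_0^5 f v dx for all v ∈ V (homogeneous Neumann, so boundary terms vanish).
Substituting f(x) = 2*x^2 - 50/3, the right-hand side is ∫_0^5 (2*x^2 - 50/3) v dx.
Compatibility check (pure Neumann): taking v ≡ 1 ∈ V gives 0 = ∫_0^5 f dx + (0) − (0), i.e. ∫_0^5 f dx must equal u'(0) − u'(5) = 0. Indeed ∫_0^5 (2*x^2 - 50/3) dx = 0, so the data are compatible. The solution is then unique only up to an additive constant (fix it e.g. by requiring ∫_0^5 u dx = 0).


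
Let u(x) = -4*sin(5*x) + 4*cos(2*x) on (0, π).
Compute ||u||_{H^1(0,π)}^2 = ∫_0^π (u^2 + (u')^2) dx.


||u||_{H^1(0,π)}^2 = -1600/21 + 248*π

u'(x) = -8*sin(2*x) - 20*cos(5*x).
Expand u² and (u')² and integrate term by term on (0, π), using: for integers n ≥ 1, ∫_0^π sin²(nx) dx = ∫_0^π cos²(nx) dx = π/2; for n ≠ n', ∫_0^π sin(nx)sin(n'x) dx = ∫_0^π cos(nx)cos(n'x) dx = 0; and by product-to-sum, ∫_0^π sin(nx)cos(n'x) dx = ½∫_0^π [sin((n+n')x) + sin((n−n')x)] dx, which is 0 when n+n' is even and 2n/(n²−n'²) when n+n' is odd (it need not vanish on (0, π)).
  u² squared terms: (-4)²·∫sin(5x)² dx = 16·π/2 = 8*π;  (4)²·∫cos(2x)² dx = 16·π/2 = 8*π.
  u² cross terms: 2·(-4)·(4)·∫sin(5x)·cos(2x) dx = -32·(10/21) = -320/21.
  So ∫_0^π u² dx = 8*π + 8*π − 320/21 = -320/21 + 16*π.
  (u')² squared terms: (-20)²·∫cos(5x)² dx = 400·π/2 = 200*π;  (-8)²·∫sin(2x)² dx = 64·π/2 = 32*π.
  (u')² cross terms: 2·(-20)·(-8)·∫cos(5x)·sin(2x) dx = 320·(-4/21) = -1280/21.
  So ∫_0^π (u')² dx = 200*π + 32*π − 1280/21 = -1280/21 + 232*π.
||u||_{H^1}^2 = (-320/21 + 16*π) + (-1280/21 + 232*π) = -1600/21 + 248*π.


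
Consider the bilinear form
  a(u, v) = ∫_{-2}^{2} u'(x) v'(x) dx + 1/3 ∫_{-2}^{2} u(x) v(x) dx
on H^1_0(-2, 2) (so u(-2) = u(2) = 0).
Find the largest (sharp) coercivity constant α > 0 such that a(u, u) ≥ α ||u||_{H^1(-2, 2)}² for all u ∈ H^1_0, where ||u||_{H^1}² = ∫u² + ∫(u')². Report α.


α = (16/3 + π^2)/(π^2 + 16)

Coercivity of a(·,·) on H^1_0(-2, 2) means a(u, u) ≥ α ||u||_{H^1}² for every u ∈ H^1_0.
The interval has length L = 4, and Poincaré/coercivity depend only on L. Here a(u, u) = ∫(u')² + (1/3)·∫u².
Here 0 < c = 1/3 < 1. The condition a(u,u) ≥ α||u||_{H^1}² reads (1−α)∫(u')² ≥ (α−c)∫u². Any admissible α is ≤ 1 (rapidly oscillating u have ∫u²/∫(u')² → 0), and α = 1 would force 0 ≥ (1−c)∫u², impossible since c < 1; so 1−α > 0. By the sharp Poincaré inequality on H^1_0 of an interval of length L, ∫(u')² ≥ (π/L)²∫u² with equality for the first sine mode sin(π(x−x₀)/L) (x₀ the left endpoint), so the inequality holds for all u iff (1−α)(π/L)² ≥ α − c, i.e. α ≤ ((π/L)² + c)/((π/L)² + 1) = (1 + c(L/π)²)/(1 + (L/π)²). With (π/L)² = π^2/16 and c = 1/3, the largest admissible constant is α = ((π/L)² + c)/((π/L)² + 1).
Simplifying, α = (16/3 + π^2)/(π^2 + 16).


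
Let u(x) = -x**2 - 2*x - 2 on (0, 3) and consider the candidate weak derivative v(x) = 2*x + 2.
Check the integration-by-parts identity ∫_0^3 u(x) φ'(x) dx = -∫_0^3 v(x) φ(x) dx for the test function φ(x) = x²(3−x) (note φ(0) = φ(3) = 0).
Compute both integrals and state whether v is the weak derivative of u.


LHS = 189/5, RHS = -189/5. No, v is not the weak derivative of u.

u(x) = -x**2 - 2*x - 2, classical derivative u'(x) = -2*x - 2.
φ(x) = x²(3−x), so φ'(x) = 3*x*(2 - x).
Note φ(0) = φ(3) = 0, so the boundary term u·φ vanishes.
LHS = ∫_0^3 u(x) φ'(x) dx = ∫_0^3 (3*x^4 - 6*x^2 - 12*x) dx. Term by term:
  ∫_0^3 3*x^4 dx = 729/5;  ∫_0^3 -6*x^2 dx = -54;  ∫_0^3 -12*x dx = -54.
Sum: 729/5 − 54 − 54 = 189/5.
So LHS = 189/5.
∫_0^3 v(x) φ(x) dx = ∫_0^3 (-2*x^4 + 4*x^3 + 6*x^2) dx. Term by term:
  ∫_0^3 -2*x^4 dx = -486/5;  ∫_0^3 4*x^3 dx = 81;  ∫_0^3 6*x^2 dx = 54.
Sum: -486/5 + 81 + 54 = 189/5.
So RHS = -∫_0^3 v(x) φ(x) dx = -189/5.
LHS − RHS = 378/5 ≠ 0, so the identity fails.
(For a valid weak derivative the identity must hold for EVERY test function, in particular this one. The failure shows v is NOT the weak derivative of u.)
Correct weak derivative would be u'(x) = -2*x - 2.


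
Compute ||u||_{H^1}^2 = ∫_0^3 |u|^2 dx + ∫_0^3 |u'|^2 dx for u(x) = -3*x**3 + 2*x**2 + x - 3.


||u||_{H^1}^2 = 287193/70

The H^1 norm (squared) on an interval (0, L) is
  ||u||_{H^1}^2 = ∫_0^L u(x)^2 dx + ∫_0^L u'(x)^2 dx.
Compute u'(x) = -9*x**2 + 4*x + 1.
Then u(x)^2 = 9*x**6 - 12*x**5 - 2*x**4 + 22*x**3 - 11*x**2 - 6*x + 9 and u'(x)^2 = 81*x**4 - 72*x**3 - 2*x**2 + 8*x + 1.
Integrate each monomial from 0 to 3 using ∫_0^3 c·x^n dx = c·3^(n+1)/(n+1):
  ∫_0^3 u(x)^2 dx = ∫_0^3 (9*x^6 - 12*x^5 - 2*x^4 + 22*x^3 - 11*x^2 - 6*x + 9) dx. Term by term:
    ∫_0^3 9*x^6 dx = 19683/7;  ∫_0^3 -12*x^5 dx = -1458;  ∫_0^3 -2*x^4 dx = -486/5;
    ∫_0^3 22*x^3 dx = 891/2;  ∫_0^3 -11*x^2 dx = -99;  ∫_0^3 -6*x dx = -27;
    ∫_0^3 9 dx = 27.
  Sum: 19683/7 − 1458 − 486/5 + 891/2 − 99 − 27 + 27 = 112221/70.
  ∫_0^3 u'(x)^2 dx = ∫_0^3 (81*x^4 - 72*x^3 - 2*x^2 + 8*x + 1) dx. Term by term:
    ∫_0^3 81*x^4 dx = 19683/5;  ∫_0^3 -72*x^3 dx = -1458;  ∫_0^3 -2*x^2 dx = -18;
    ∫_0^3 8*x dx = 36;  ∫_0^3 1 dx = 3.
  Sum: 19683/5 − 1458 − 18 + 36 + 3 = 12498/5.
Adding: ||u||_{H^1}^2 = 112221/70 + 12498/5 = 287193/70.


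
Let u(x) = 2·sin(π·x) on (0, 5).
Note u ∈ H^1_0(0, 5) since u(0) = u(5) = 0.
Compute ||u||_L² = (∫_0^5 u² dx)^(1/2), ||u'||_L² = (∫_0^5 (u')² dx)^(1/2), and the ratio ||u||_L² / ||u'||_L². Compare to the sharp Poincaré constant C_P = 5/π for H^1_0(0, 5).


||u||_L² / ||u'||_L² = 1/π < C_P = 5/π.

u(x) = 2·sin(π·x), so u'(x) = 2*π*cos(π*x).
Writing u(x) = A·sin(kπx/L) with A = 2 and k = 5, use ∫_0^L sin²(kπx/L) dx = L/2 and ∫_0^L cos²(kπx/L) dx = L/2.
u² = 4·sin²(π·x) and (u')² = 4*π^2·cos²(π·x), and each of sin², cos² integrates to L/2 = 5/2 over (0, 5).
∫_0^5 u² dx = 10, so ||u||_L² = sqrt(10).
∫_0^5 (u')² dx = 10*π^2, so ||u'||_L² = sqrt(10)*π.
Ratio ||u||_L² / ||u'||_L² = 1/π.
Sharp Poincaré constant on H^1_0(0, 5) is C_P = L/π = 5/π, achieved by sin(π/5·x).
This is the k = 5 harmonic; the ratio L/(kπ) is strictly less than C_P = L/π, consistent with the sharp inequality ||u||_L² ≤ C_P ||u'||_L².


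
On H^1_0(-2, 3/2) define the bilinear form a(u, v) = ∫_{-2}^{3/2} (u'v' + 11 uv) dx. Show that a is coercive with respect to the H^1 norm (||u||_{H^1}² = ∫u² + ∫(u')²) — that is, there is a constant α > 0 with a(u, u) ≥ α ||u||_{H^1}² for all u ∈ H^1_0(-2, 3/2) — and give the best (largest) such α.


α = 1

Coercivity of a(·,·) on H^1_0(-2, 3/2) means a(u, u) ≥ α ||u||_{H^1}² for every u ∈ H^1_0.
The interval has length L = 7/2, and Poincaré/coercivity depend only on L. Here a(u, u) = ∫(u')² + (11)·∫u².
Here c = 11 ≥ 1, so a(u,u) = ∫(u')² + c∫u² ≥ ∫(u')² + ∫u² = ||u||_{H^1}², i.e. α = 1 works. No larger α is possible: a(u,u) ≥ α||u||_{H^1}² means (1−α)∫(u')² ≥ (α−c)∫u², and for the modes u_n = sin(nπ(x−x₀)/L) (x₀ the left endpoint) one has ∫u_n²/∫(u_n')² = (L/(nπ))² → 0, so a(u_n,u_n)/||u_n||_{H^1}² → 1. Hence the optimal constant is α = 1.
Therefore α = 1.


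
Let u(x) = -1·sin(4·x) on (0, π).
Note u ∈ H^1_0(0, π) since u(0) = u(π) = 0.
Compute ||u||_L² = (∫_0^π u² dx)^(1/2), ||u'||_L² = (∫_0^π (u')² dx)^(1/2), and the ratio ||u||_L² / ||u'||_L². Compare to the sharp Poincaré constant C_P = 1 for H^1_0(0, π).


||u||_L² / ||u'||_L² = 1/4 < C_P = 1.

u(x) = -1·sin(4·x), so u'(x) = -4*cos(4*x).
Writing u(x) = A·sin(kπx/L) with A = -1 and k = 4, use ∫_0^L sin²(kπx/L) dx = L/2 and ∫_0^L cos²(kπx/L) dx = L/2.
u² = 1·sin²(4·x) and (u')² = 16·cos²(4·x), and each of sin², cos² integrates to L/2 = π/2 over (0, π).
∫_0^π u² dx = π/2, so ||u||_L² = sqrt(2)*sqrt(π)/2.
∫_0^π (u')² dx = 8*π, so ||u'||_L² = 2*sqrt(2)*sqrt(π).
Ratio ||u||_L² / ||u'||_L² = 1/4.
Sharp Poincaré constant on H^1_0(0, π) is C_P = L/π = 1, achieved by sin(x).
This is the k = 4 harmonic; the ratio L/(kπ) is strictly less than C_P = L/π, consistent with the sharp inequality ||u||_L² ≤ C_P ||u'||_L².


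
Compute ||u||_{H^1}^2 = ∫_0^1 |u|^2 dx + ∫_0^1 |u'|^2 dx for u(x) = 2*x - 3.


||u||_{H^1}^2 = 25/3

The H^1 norm (squared) on an interval (0, L) is
  ||u||_{H^1}^2 = ∫_0^L u(x)^2 dx + ∫_0^L u'(x)^2 dx.
Compute u'(x) = 2.
Then u(x)^2 = 4*x**2 - 12*x + 9 and u'(x)^2 = 4.
Integrate each monomial from 0 to 1 using ∫_0^1 c·x^n dx = c·1^(n+1)/(n+1):
  ∫_0^1 u(x)^2 dx = ∫_0^1 (4*x^2 - 12*x + 9) dx. Term by term:
    ∫_0^1 4*x^2 dx = 4/3;  ∫_0^1 -12*x dx = -6;  ∫_0^1 9 dx = 9.
  Sum: 4/3 − 6 + 9 = 13/3.
  ∫_0^1 u'(x)^2 dx = ∫_0^1 (4) dx. Term by term:
    ∫_0^1 4 dx = 4.
Adding: ||u||_{H^1}^2 = 13/3 + 4 = 25/3.


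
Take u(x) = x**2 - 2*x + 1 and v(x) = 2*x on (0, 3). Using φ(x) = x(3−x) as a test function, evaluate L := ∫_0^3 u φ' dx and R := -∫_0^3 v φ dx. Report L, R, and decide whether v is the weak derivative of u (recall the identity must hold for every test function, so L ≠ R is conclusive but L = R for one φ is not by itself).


LHS = -9/2, RHS = -27/2. No, v is not the weak derivative of u.

u(x) = x**2 - 2*x + 1, classical derivative u'(x) = 2*x - 2.
φ(x) = x(3−x), so φ'(x) = 3 - 2*x.
Note φ(0) = φ(3) = 0, so the boundary term u·φ vanishes.
LHS = ∫_0^3 u(x) φ'(x) dx = ∫_0^3 (-2*x^3 + 7*x^2 - 8*x + 3) dx. Term by term:
  ∫_0^3 -2*x^3 dx = -81/2;  ∫_0^3 7*x^2 dx = 63;  ∫_0^3 -8*x dx = -36;
  ∫_0^3 3 dx = 9.
Sum: -81/2 + 63 − 36 + 9 = -9/2.
So LHS = -9/2.
∫_0^3 v(x) φ(x) dx = ∫_0^3 (-2*x^3 + 6*x^2) dx. Term by term:
  ∫_0^3 -2*x^3 dx = -81/2;  ∫_0^3 6*x^2 dx = 54.
Sum: -81/2 + 54 = 27/2.
So RHS = -∫_0^3 v(x) φ(x) dx = -27/2.
LHS − RHS = 9 ≠ 0, so the identity fails.
(For a valid weak derivative the identity must hold for EVERY test function, in particular this one. The failure shows v is NOT the weak derivative of u.)
Correct weak derivative would be u'(x) = 2*x - 2.


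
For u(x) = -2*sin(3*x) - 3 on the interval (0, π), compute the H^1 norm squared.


||u||_{H^1(0,π)}^2 = 8 + 29*π

u'(x) = -6*cos(3*x).
Expand u² and (u')² and integrate term by term on (0, π), using: for integers n ≥ 1, ∫_0^π sin²(nx) dx = ∫_0^π cos²(nx) dx = π/2; for n ≠ n', ∫_0^π sin(nx)sin(n'x) dx = ∫_0^π cos(nx)cos(n'x) dx = 0; and by product-to-sum, ∫_0^π sin(nx)cos(n'x) dx = ½∫_0^π [sin((n+n')x) + sin((n−n')x)] dx, which is 0 when n+n' is even and 2n/(n²−n'²) when n+n' is odd (it need not vanish on (0, π)). For the constant mode: ∫_0^π 1 dx = π, ∫_0^π cos(nx) dx = 0, ∫_0^π sin(nx) dx = (1−(−1)^n)/n.
  u² squared terms: (-3)²·∫1 dx = 9·π = 9*π;  (-2)²·∫sin(3x)² dx = 4·π/2 = 2*π.
  u² cross terms: 2·(-3)·(-2)·∫1·sin(3x) dx = 12·(2/3) = 8.
  So ∫_0^π u² dx = 9*π + 2*π + 8 = 8 + 11*π.
  (u')² squared terms: (-6)²·∫cos(3x)² dx = 36·π/2 = 18*π.
  So ∫_0^π (u')² dx = 18*π.
||u||_{H^1}^2 = (8 + 11*π) + (18*π) = 8 + 29*π.


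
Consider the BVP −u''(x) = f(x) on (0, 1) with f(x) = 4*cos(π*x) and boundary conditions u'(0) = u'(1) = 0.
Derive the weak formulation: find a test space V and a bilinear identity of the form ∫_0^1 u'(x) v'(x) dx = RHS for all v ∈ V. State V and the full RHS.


V = H^1(0, 1) (no boundary constraint on v; u is determined up to an additive constant); weak form: ∫_0^1 u'v' dx = ∫_0^1 (4*cos(π*x)) v dx for all v ∈ V.

Multiply both sides by a test function v and integrate from 0 to 1:
  ∫_0^1 −u''(x) v(x) dx = ∫_0^1 f(x) v(x) dx.
Integrate the LHS by parts once:
  ∫_0^1 −u'' v dx = −[u'(x) v(x)]_0^1 + ∫_0^1 u'(x) v'(x) dx.
Thus ∫_0^1 u'(x) v'(x) dx = ∫_0^1 f(x) v(x) dx + [u'(x) v(x)]_0^1.
Choose V so that boundary terms are either known or forced to vanish.
u has homogeneous Neumann: u'(0) = u'(1) = 0. So [u' v]_0^1 = 0·v(1) − 0·v(0) = 0 for any v; take V = H^1(0, 1).
Weak formulation: find u (satisfying any essential BC) such that ∫_0^1 u'(x) v'(x) dx = ∫_0^1 f v dx for all v ∈ V (homogeneous Neumann, so boundary terms vanish).
Substituting f(x) = 4*cos(π*x), the right-hand side is ∫_0^1 (4*cos(π*x)) v dx.
Compatibility check (pure Neumann): taking v ≡ 1 ∈ V gives 0 = ∫_0^1 f dx + (0) − (0), i.e. ∫_0^1 f dx must equal u'(0) − u'(1) = 0. Indeed ∫_0^1 (4*cos(π*x)) dx = 0, so the data are compatible. The solution is then unique only up to an additive constant (fix it e.g. by requiring ∫_0^1 u dx = 0).


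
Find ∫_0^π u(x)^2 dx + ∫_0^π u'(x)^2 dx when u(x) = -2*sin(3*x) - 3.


||u||_{H^1(0,π)}^2 = 8 + 29*π

u'(x) = -6*cos(3*x).
Expand u² and (u')² and integrate term by term on (0, π), using: for integers n ≥ 1, ∫_0^π sin²(nx) dx = ∫_0^π cos²(nx) dx = π/2; for n ≠ n', ∫_0^π sin(nx)sin(n'x) dx = ∫_0^π cos(nx)cos(n'x) dx = 0; and by product-to-sum, ∫_0^π sin(nx)cos(n'x) dx = ½∫_0^π [sin((n+n')x) + sin((n−n')x)] dx, which is 0 when n+n' is even and 2n/(n²−n'²) when n+n' is odd (it need not vanish on (0, π)). For the constant mode: ∫_0^π 1 dx = π, ∫_0^π cos(nx) dx = 0, ∫_0^π sin(nx) dx = (1−(−1)^n)/n.
  u² squared terms: (-3)²·∫1 dx = 9·π = 9*π;  (-2)²·∫sin(3x)² dx = 4·π/2 = 2*π.
  u² cross terms: 2·(-3)·(-2)·∫1·sin(3x) dx = 12·(2/3) = 8.
  So ∫_0^π u² dx = 9*π + 2*π + 8 = 8 + 11*π.
  (u')² squared terms: (-6)²·∫cos(3x)² dx = 36·π/2 = 18*π.
  So ∫_0^π (u')² dx = 18*π.
||u||_{H^1}^2 = (8 + 11*π) + (18*π) = 8 + 29*π.


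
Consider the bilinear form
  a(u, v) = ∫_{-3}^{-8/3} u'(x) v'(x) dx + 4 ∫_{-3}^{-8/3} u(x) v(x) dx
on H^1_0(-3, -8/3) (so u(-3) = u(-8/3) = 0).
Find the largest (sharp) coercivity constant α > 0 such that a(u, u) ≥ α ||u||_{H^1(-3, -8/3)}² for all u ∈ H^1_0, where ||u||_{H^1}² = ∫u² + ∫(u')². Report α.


α = 1

Coercivity of a(·,·) on H^1_0(-3, -8/3) means a(u, u) ≥ α ||u||_{H^1}² for every u ∈ H^1_0.
The interval has length L = 1/3, and Poincaré/coercivity depend only on L. Here a(u, u) = ∫(u')² + (4)·∫u².
Here c = 4 ≥ 1, so a(u,u) = ∫(u')² + c∫u² ≥ ∫(u')² + ∫u² = ||u||_{H^1}², i.e. α = 1 works. No larger α is possible: a(u,u) ≥ α||u||_{H^1}² means (1−α)∫(u')² ≥ (α−c)∫u², and for the modes u_n = sin(nπ(x−x₀)/L) (x₀ the left endpoint) one has ∫u_n²/∫(u_n')² = (L/(nπ))² → 0, so a(u_n,u_n)/||u_n||_{H^1}² → 1. Hence the optimal constant is α = 1.
Therefore α = 1.


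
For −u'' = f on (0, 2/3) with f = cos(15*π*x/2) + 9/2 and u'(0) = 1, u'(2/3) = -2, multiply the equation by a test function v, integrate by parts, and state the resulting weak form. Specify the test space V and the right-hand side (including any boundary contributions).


V = H^1(0, 2/3) (v unrestricted at boundary; u is determined up to an additive constant); weak form: ∫_0^2/3 u'v' dx = ∫_0^2/3 (cos(15*π*x/2) + 9/2) v dx − 2·v(2/3) − v(0) for all v ∈ V.

Multiply both sides by a test function v and integrate from 0 to 2/3:
  ∫_0^2/3 −u''(x) v(x) dx = ∫_0^2/3 f(x) v(x) dx.
Integrate the LHS by parts once:
  ∫_0^2/3 −u'' v dx = −[u'(x) v(x)]_0^2/3 + ∫_0^2/3 u'(x) v'(x) dx.
Thus ∫_0^2/3 u'(x) v'(x) dx = ∫_0^2/3 f(x) v(x) dx + [u'(x) v(x)]_0^2/3.
Choose V so that boundary terms are either known or forced to vanish.
u has inhomogeneous Neumann u'(0) = 1, u'(2/3) = -2. [u' v]_0^2/3 = (-2)·v(2/3) − (1)·v(0) = − 2·v(2/3) − v(0). Take V = H^1(0, 2/3); boundary term becomes part of RHS.
Weak formulation: find u (satisfying any essential BC) such that ∫_0^2/3 u'(x) v'(x) dx = ∫_0^2/3 f v dx − 2·v(2/3) − v(0) for all v ∈ V (Neumann data are natural BCs: they enter the RHS as boundary terms).
Substituting f(x) = cos(15*π*x/2) + 9/2, the right-hand side is ∫_0^2/3 (cos(15*π*x/2) + 9/2) v dx − 2·v(2/3) − v(0).
Compatibility check (pure Neumann): taking v ≡ 1 ∈ V gives 0 = ∫_0^2/3 f dx + (-2) − (1), i.e. ∫_0^2/3 f dx must equal u'(0) − u'(2/3) = 3. Indeed ∫_0^2/3 (cos(15*π*x/2) + 9/2) dx = 3, so the data are compatible. The solution is then unique only up to an additive constant (fix it e.g. by requiring ∫_0^2/3 u dx = 0).


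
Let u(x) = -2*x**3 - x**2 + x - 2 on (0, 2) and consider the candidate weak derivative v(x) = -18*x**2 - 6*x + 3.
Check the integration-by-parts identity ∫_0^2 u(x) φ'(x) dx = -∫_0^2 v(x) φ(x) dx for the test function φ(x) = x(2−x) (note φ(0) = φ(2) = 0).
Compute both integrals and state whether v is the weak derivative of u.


LHS = 164/15, RHS = 164/5. No, v is not the weak derivative of u.

u(x) = -2*x**3 - x**2 + x - 2, classical derivative u'(x) = -6*x**2 - 2*x + 1.
φ(x) = x(2−x), so φ'(x) = 2 - 2*x.
Note φ(0) = φ(2) = 0, so the boundary term u·φ vanishes.
LHS = ∫_0^2 u(x) φ'(x) dx = ∫_0^2 (4*x^4 - 2*x^3 - 4*x^2 + 6*x - 4) dx. Term by term:
  ∫_0^2 4*x^4 dx = 128/5;  ∫_0^2 -2*x^3 dx = -8;  ∫_0^2 -4*x^2 dx = -32/3;
  ∫_0^2 6*x dx = 12;  ∫_0^2 -4 dx = -8.
Sum: 128/5 − 8 − 32/3 + 12 − 8 = 164/15.
So LHS = 164/15.
∫_0^2 v(x) φ(x) dx = ∫_0^2 (18*x^4 - 30*x^3 - 15*x^2 + 6*x) dx. Term by term:
  ∫_0^2 18*x^4 dx = 576/5;  ∫_0^2 -30*x^3 dx = -120;  ∫_0^2 -15*x^2 dx = -40;
  ∫_0^2 6*x dx = 12.
Sum: 576/5 − 120 − 40 + 12 = -164/5.
So RHS = -∫_0^2 v(x) φ(x) dx = 164/5.
LHS − RHS = -328/15 ≠ 0, so the identity fails.
(For a valid weak derivative the identity must hold for EVERY test function, in particular this one. The failure shows v is NOT the weak derivative of u.)
Correct weak derivative would be u'(x) = -6*x**2 - 2*x + 1.


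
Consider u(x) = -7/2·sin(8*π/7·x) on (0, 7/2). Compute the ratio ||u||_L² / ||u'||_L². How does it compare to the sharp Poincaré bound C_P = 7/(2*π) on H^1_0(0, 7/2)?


||u||_L² / ||u'||_L² = 7/(8*π) < C_P = 7/(2*π).

u(x) = -7/2·sin(8*π/7·x), so u'(x) = -4*π*cos(8*π*x/7).
Writing u(x) = A·sin(kπx/L) with A = -7/2 and k = 4, use ∫_0^L sin²(kπx/L) dx = L/2 and ∫_0^L cos²(kπx/L) dx = L/2.
u² = 49/4·sin²(8*π/7·x) and (u')² = 16*π^2·cos²(8*π/7·x), and each of sin², cos² integrates to L/2 = 7/4 over (0, 7/2).
∫_0^7/2 u² dx = 343/16, so ||u||_L² = 7*sqrt(7)/4.
∫_0^7/2 (u')² dx = 28*π^2, so ||u'||_L² = 2*sqrt(7)*π.
Ratio ||u||_L² / ||u'||_L² = 7/(8*π).
Sharp Poincaré constant on H^1_0(0, 7/2) is C_P = L/π = 7/(2*π), achieved by sin(2*π/7·x).
This is the k = 4 harmonic; the ratio L/(kπ) is strictly less than C_P = L/π, consistent with the sharp inequality ||u||_L² ≤ C_P ||u'||_L².


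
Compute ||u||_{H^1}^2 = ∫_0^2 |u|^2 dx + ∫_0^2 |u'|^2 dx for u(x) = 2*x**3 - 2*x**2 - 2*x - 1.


||u||_{H^1}^2 = 6994/105

The H^1 norm (squared) on an interval (0, L) is
  ||u||_{H^1}^2 = ∫_0^L u(x)^2 dx + ∫_0^L u'(x)^2 dx.
Compute u'(x) = 6*x**2 - 4*x - 2.
Then u(x)^2 = 4*x**6 - 8*x**5 - 4*x**4 + 4*x**3 + 8*x**2 + 4*x + 1 and u'(x)^2 = 36*x**4 - 48*x**3 - 8*x**2 + 16*x + 4.
Integrate each monomial from 0 to 2 using ∫_0^2 c·x^n dx = c·2^(n+1)/(n+1):
  ∫_0^2 u(x)^2 dx = ∫_0^2 (4*x^6 - 8*x^5 - 4*x^4 + 4*x^3 + 8*x^2 + 4*x + 1) dx. Term by term:
    ∫_0^2 4*x^6 dx = 512/7;  ∫_0^2 -8*x^5 dx = -256/3;  ∫_0^2 -4*x^4 dx = -128/5;
    ∫_0^2 4*x^3 dx = 16;  ∫_0^2 8*x^2 dx = 64/3;  ∫_0^2 4*x dx = 8;
    ∫_0^2 1 dx = 2.
  Sum: 512/7 − 256/3 − 128/5 + 16 + 64/3 + 8 + 2 = 334/35.
  ∫_0^2 u'(x)^2 dx = ∫_0^2 (36*x^4 - 48*x^3 - 8*x^2 + 16*x + 4) dx. Term by term:
    ∫_0^2 36*x^4 dx = 1152/5;  ∫_0^2 -48*x^3 dx = -192;  ∫_0^2 -8*x^2 dx = -64/3;
    ∫_0^2 16*x dx = 32;  ∫_0^2 4 dx = 8.
  Sum: 1152/5 − 192 − 64/3 + 32 + 8 = 856/15.
Adding: ||u||_{H^1}^2 = 334/35 + 856/15 = 6994/105.


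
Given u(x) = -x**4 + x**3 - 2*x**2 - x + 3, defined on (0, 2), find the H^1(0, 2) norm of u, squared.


||u||_{H^1}^2 = 15016/45

The H^1 norm (squared) on an interval (0, L) is
  ||u||_{H^1}^2 = ∫_0^L u(x)^2 dx + ∫_0^L u'(x)^2 dx.
Compute u'(x) = -4*x**3 + 3*x**2 - 4*x - 1.
Then u(x)^2 = x**8 - 2*x**7 + 5*x**6 - 2*x**5 - 4*x**4 + 10*x**3 - 11*x**2 - 6*x + 9 and u'(x)^2 = 16*x**6 - 24*x**5 + 41*x**4 - 16*x**3 + 10*x**2 + 8*x + 1.
Integrate each monomial from 0 to 2 using ∫_0^2 c·x^n dx = c·2^(n+1)/(n+1):
  ∫_0^2 u(x)^2 dx = ∫_0^2 (x^8 - 2*x^7 + 5*x^6 - 2*x^5 - 4*x^4 + 10*x^3 - 11*x^2 - 6*x + 9) dx. Term by term:
    ∫_0^2 x^8 dx = 512/9;  ∫_0^2 -2*x^7 dx = -64;  ∫_0^2 5*x^6 dx = 640/7;
    ∫_0^2 -2*x^5 dx = -64/3;  ∫_0^2 -4*x^4 dx = -128/5;  ∫_0^2 10*x^3 dx = 40;
    ∫_0^2 -11*x^2 dx = -88/3;  ∫_0^2 -6*x dx = -12;  ∫_0^2 9 dx = 18.
  Sum: 512/9 − 64 + 640/7 − 64/3 − 128/5 + 40 − 88/3 − 12 + 18 = 17026/315.
  ∫_0^2 u'(x)^2 dx = ∫_0^2 (16*x^6 - 24*x^5 + 41*x^4 - 16*x^3 + 10*x^2 + 8*x + 1) dx. Term by term:
    ∫_0^2 16*x^6 dx = 2048/7;  ∫_0^2 -24*x^5 dx = -256;  ∫_0^2 41*x^4 dx = 1312/5;
    ∫_0^2 -16*x^3 dx = -64;  ∫_0^2 10*x^2 dx = 80/3;  ∫_0^2 8*x dx = 16;
    ∫_0^2 1 dx = 2.
  Sum: 2048/7 − 256 + 1312/5 − 64 + 80/3 + 16 + 2 = 29362/105.
Adding: ||u||_{H^1}^2 = 17026/315 + 29362/105 = 15016/45.


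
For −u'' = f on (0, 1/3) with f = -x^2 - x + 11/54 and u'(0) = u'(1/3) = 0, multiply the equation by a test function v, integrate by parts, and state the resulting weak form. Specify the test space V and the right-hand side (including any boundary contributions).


V = H^1(0, 1/3) (no boundary constraint on v; u is determined up to an additive constant); weak form: ∫_0^1/3 u'v' dx = ∫_0^1/3 (-x^2 - x + 11/54) v dx for all v ∈ V.

Multiply both sides by a test function v and integrate from 0 to 1/3:
  ∫_0^1/3 −u''(x) v(x) dx = ∫_0^1/3 f(x) v(x) dx.
Integrate the LHS by parts once:
  ∫_0^1/3 −u'' v dx = −[u'(x) v(x)]_0^1/3 + ∫_0^1/3 u'(x) v'(x) dx.
Thus ∫_0^1/3 u'(x) v'(x) dx = ∫_0^1/3 f(x) v(x) dx + [u'(x) v(x)]_0^1/3.
Choose V so that boundary terms are either known or forced to vanish.
u has homogeneous Neumann: u'(0) = u'(1/3) = 0. So [u' v]_0^1/3 = 0·v(1/3) − 0·v(0) = 0 for any v; take V = H^1(0, 1/3).
Weak formulation: find u (satisfying any essential BC) such that ∫_0^1/3 u'(x) v'(x) dx = ∫_0^1/3 f v dx for all v ∈ V (homogeneous Neumann, so boundary terms vanish).
Substituting f(x) = -x^2 - x + 11/54, the right-hand side is ∫_0^1/3 (-x^2 - x + 11/54) v dx.
Compatibility check (pure Neumann): taking v ≡ 1 ∈ V gives 0 = ∫_0^1/3 f dx + (0) − (0), i.e. ∫_0^1/3 f dx must equal u'(0) − u'(1/3) = 0. Indeed ∫_0^1/3 (-x^2 - x + 11/54) dx = 0, so the data are compatible. The solution is then unique only up to an additive constant (fix it e.g. by requiring ∫_0^1/3 u dx = 0).


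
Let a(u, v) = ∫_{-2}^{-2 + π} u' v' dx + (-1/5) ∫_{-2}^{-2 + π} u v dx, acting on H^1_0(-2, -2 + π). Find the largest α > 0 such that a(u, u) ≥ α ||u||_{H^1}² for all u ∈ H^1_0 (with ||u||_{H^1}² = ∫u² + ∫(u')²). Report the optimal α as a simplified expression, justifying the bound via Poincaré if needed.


α = 2/5

Coercivity of a(·,·) on H^1_0(-2, -2 + π) means a(u, u) ≥ α ||u||_{H^1}² for every u ∈ H^1_0.
The interval has length L = π, and Poincaré/coercivity depend only on L. Here a(u, u) = ∫(u')² + (-1/5)·∫u².
Here c = -1/5 < 0 with |c| < (π/L)² = 1, so coercivity still holds. The condition a(u,u) ≥ α||u||_{H^1}² reads (1−α)∫(u')² ≥ (α−c)∫u². Any admissible α is ≤ 1 (rapidly oscillating u have ∫u²/∫(u')² → 0), and α = 1 would force 0 ≥ (1−c)∫u², impossible since c < 1; so 1−α > 0. By the sharp Poincaré inequality on H^1_0 of an interval of length L, ∫(u')² ≥ (π/L)²∫u² with equality for the first sine mode sin(π(x−x₀)/L) (x₀ the left endpoint), so the inequality holds for all u iff (1−α)(π/L)² ≥ α − c, i.e. α ≤ ((π/L)² + c)/((π/L)² + 1) = (1 + c(L/π)²)/(1 + (L/π)²). (Direct route, valid since c ≤ 0: Poincaré gives c∫u² ≥ c(L/π)²∫(u')², so a(u,u) ≥ (1 + c(L/π)²)∫(u')², while ||u||_{H^1}² ≤ (1 + (L/π)²)∫(u')²; dividing yields the same α.) With (π/L)² = 1 and c = -1/5, the largest admissible constant is α = ((π/L)² + c)/((π/L)² + 1).
Simplifying, α = 2/5.


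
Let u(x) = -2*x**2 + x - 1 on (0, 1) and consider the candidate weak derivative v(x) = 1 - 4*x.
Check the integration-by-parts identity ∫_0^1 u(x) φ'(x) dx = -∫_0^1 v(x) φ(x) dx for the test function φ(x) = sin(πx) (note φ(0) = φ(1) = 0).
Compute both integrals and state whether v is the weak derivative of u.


LHS = 2/π, RHS = 2/π. Yes, v = u' weakly.

u(x) = -2*x**2 + x - 1, classical derivative u'(x) = 1 - 4*x.
φ(x) = sin(πx), so φ'(x) = π*cos(π*x).
Note φ(0) = φ(1) = 0, so the boundary term u·φ vanishes.
LHS = ∫_0^1 u(x) φ'(x) dx = ∫_0^1 (-2*π*x^2*cos(π*x) + π*x*cos(π*x) - π*cos(π*x)) dx. Term by term:
  ∫_0^1 -π*cos(π*x) dx = 0;  ∫_0^1 π*x*cos(π*x) dx = -2/π;  ∫_0^1 -2*π*x^2*cos(π*x) dx = 4/π.
Sum: 0 − 2/π + 4/π = 2/π.
So LHS = 2/π.
∫_0^1 v(x) φ(x) dx = ∫_0^1 (-4*x*sin(π*x) + sin(π*x)) dx. Term by term:
  ∫_0^1 -4*x*sin(π*x) dx = -4/π;  ∫_0^1 sin(π*x) dx = 2/π.
Sum: -4/π + 2/π = -2/π.
So RHS = -∫_0^1 v(x) φ(x) dx = 2/π.
LHS = RHS, so the identity holds for this test φ.
Moreover u is smooth here and v(x) = u'(x) = 1 - 4*x pointwise, so the identity holds for every test function. Hence v is the weak derivative of u.


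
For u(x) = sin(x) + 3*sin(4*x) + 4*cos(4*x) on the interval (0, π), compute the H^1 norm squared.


||u||_{H^1(0,π)}^2 = -272/15 + 427*π/2

u'(x) = -16*sin(4*x) + cos(x) + 12*cos(4*x).
Expand u² and (u')² and integrate term by term on (0, π), using: for integers n ≥ 1, ∫_0^π sin²(nx) dx = ∫_0^π cos²(nx) dx = π/2; for n ≠ n', ∫_0^π sin(nx)sin(n'x) dx = ∫_0^π cos(nx)cos(n'x) dx = 0; and by product-to-sum, ∫_0^π sin(nx)cos(n'x) dx = ½∫_0^π [sin((n+n')x) + sin((n−n')x)] dx, which is 0 when n+n' is even and 2n/(n²−n'²) when n+n' is odd (it need not vanish on (0, π)).
  u² squared terms: (3)²·∫sin(4x)² dx = 9·π/2 = 9*π/2;  (4)²·∫cos(4x)² dx = 16·π/2 = 8*π;  (1)²·∫sin(x)² dx = 1·π/2 = π/2.
  u² cross terms: 2·(3)·(4)·∫sin(4x)·cos(4x) dx = 24·(0) = 0;  2·(3)·(1)·∫sin(4x)·sin(x) dx = 6·(0) = 0;  2·(4)·(1)·∫cos(4x)·sin(x) dx = 8·(-2/15) = -16/15.
  So ∫_0^π u² dx = 9*π/2 + 8*π + π/2 + 0 + 0 − 16/15 = -16/15 + 13*π.
  (u')² squared terms: (-16)²·∫sin(4x)² dx = 256·π/2 = 128*π;  (12)²·∫cos(4x)² dx = 144·π/2 = 72*π;  (1)²·∫cos(x)² dx = 1·π/2 = π/2.
  (u')² cross terms: 2·(-16)·(12)·∫sin(4x)·cos(4x) dx = -384·(0) = 0;  2·(-16)·(1)·∫sin(4x)·cos(x) dx = -32·(8/15) = -256/15;  2·(12)·(1)·∫cos(4x)·cos(x) dx = 24·(0) = 0.
  So ∫_0^π (u')² dx = 128*π + 72*π + π/2 + 0 − 256/15 + 0 = -256/15 + 401*π/2.
||u||_{H^1}^2 = (-16/15 + 13*π) + (-256/15 + 401*π/2) = -272/15 + 427*π/2.
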